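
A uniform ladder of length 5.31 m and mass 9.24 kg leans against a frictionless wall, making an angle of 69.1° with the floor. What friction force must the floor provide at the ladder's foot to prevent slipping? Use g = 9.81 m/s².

Taking torques about the foot of the ladder:
Ladder weight 9.24×9.81 = 90.64 N acts at 2.655 m along the ladder; its horizontal arm is 2.655·cos69.1° = 0.9471 m → τ = 85.85 N·m clockwise.
Wall normal N acts horizontally at the top; its moment arm is the height L sinθ = 5.31·sin69.1° = 4.961 m, counterclockwise.
Setting net torque to zero: N × 4.961 = 85.85 → N = 17.3 N.
ΣFx = 0: friction at the foot balances the wall's push, so f = N_wall = 17.3 N.

f ≈ 17.3 N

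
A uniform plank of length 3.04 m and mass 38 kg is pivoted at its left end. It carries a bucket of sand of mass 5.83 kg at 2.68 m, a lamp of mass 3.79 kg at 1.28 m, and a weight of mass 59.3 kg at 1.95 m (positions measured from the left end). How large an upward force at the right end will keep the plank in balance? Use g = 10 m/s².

F ≈ 638 N

Sum moments about the left end (the unknown pivot reaction has zero arm there).
Beam weight: 38 × 10 = 380 N down at 1.52 m → arm 1.52 m, τ = 380 × 1.52 = 577.6 N·m clockwise.
Bucket of sand: 5.83 × 10 = 58.3 N down at 2.68 m → arm 2.68 m, τ = 58.3 × 2.68 = 156.2 N·m clockwise.
Lamp: 3.79 × 10 = 37.9 N down at 1.28 m → arm 1.28 m, τ = 37.9 × 1.28 = 48.51 N·m clockwise.
Weight: 59.3 × 10 = 593 N down at 1.95 m → arm 1.95 m, τ = 593 × 1.95 = 1156 N·m clockwise.
Net moment of the loads = 1938 N·m clockwise.
The upward force F acts at the right end, arm 3.04 m, giving F × 3.04 counterclockwise.
Setting net torque to zero: F × 3.04 = 1938 → F = 1938 / 3.04 = 638 N.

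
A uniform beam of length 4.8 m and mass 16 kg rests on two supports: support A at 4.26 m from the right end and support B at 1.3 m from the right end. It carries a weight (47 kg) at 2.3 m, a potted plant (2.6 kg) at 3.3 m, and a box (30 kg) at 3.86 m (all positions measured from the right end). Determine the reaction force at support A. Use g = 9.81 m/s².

R_A ≈ 486 N

Sum moments about support B (its reaction then has zero moment arm).
Beam weight: 16 × 9.81 = 157 N down at 2.4 m → arm 1.1 m, τ = 157 × 1.1 = 172.7 N·m counterclockwise.
Weight: 47 × 9.81 = 461.1 N down at 2.3 m → arm 1 m, τ = 461.1 × 1 = 461.1 N·m counterclockwise.
Potted plant: 2.6 × 9.81 = 25.51 N down at 3.3 m → arm 2 m, τ = 25.51 × 2 = 51.02 N·m counterclockwise.
Box: 30 × 9.81 = 294.3 N down at 3.86 m → arm 2.56 m, τ = 294.3 × 2.56 = 753.4 N·m counterclockwise.
Net load moment about support B = 1438 N·m counterclockwise.
Reaction R at support A is upward at 4.26 m, arm 2.96 m → moment R × 2.96 clockwise.
Setting net torque to zero: R × 2.96 = 1438 → R = 486 N.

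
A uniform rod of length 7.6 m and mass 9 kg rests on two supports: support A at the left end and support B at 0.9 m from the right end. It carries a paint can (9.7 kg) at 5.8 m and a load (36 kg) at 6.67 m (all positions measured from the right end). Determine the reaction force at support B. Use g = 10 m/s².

Sum moments about support A (its reaction then has zero moment arm).
Beam weight: 9 × 10 = 90 N down at 3.8 m → arm 3.8 m, τ = 90 × 3.8 = 342 N·m clockwise.
Paint can: 9.7 × 10 = 97 N down at 5.8 m → arm 1.8 m, τ = 97 × 1.8 = 174.6 N·m clockwise.
Load: 36 × 10 = 360 N down at 6.67 m → arm 0.93 m, τ = 360 × 0.93 = 334.8 N·m clockwise.
Net load moment about support A = 851.4 N·m clockwise.
Reaction R at support B is upward at 0.9 m, arm 6.7 m → moment R × 6.7 counterclockwise.
Setting net torque to zero: R × 6.7 = 851.4 → R = 127 N.

R_B ≈ 127 N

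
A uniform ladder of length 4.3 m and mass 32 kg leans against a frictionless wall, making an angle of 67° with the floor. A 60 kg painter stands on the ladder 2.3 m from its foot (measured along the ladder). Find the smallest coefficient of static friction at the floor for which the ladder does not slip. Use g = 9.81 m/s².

μ_min ≈ 0.222

Sum moments about the foot of the ladder (the floor normal and friction both act there and drop out).
Ladder weight 32×9.81 = 313.9 N acts at 2.15 m along the ladder; its horizontal arm is 2.15·cos67° = 0.8401 m → τ = 263.7 N·m clockwise.
Painter: 60×9.81 = 588.6 N at 2.3 m → arm 0.8987 m → τ = 529 N·m clockwise.
Wall normal N acts horizontally at the top; its moment arm is the height L sinθ = 4.3·sin67° = 3.958 m, counterclockwise.
For rotational equilibrium, N × 3.958 = 792.7, so N = 200.3 N.
ΣFx = 0 ⇒ f = N_wall = 200.3 N. ΣFy = 0 ⇒ N_floor = 902.5 N.
μ_min = f / N_floor = 200.3 / 902.5 = 0.222.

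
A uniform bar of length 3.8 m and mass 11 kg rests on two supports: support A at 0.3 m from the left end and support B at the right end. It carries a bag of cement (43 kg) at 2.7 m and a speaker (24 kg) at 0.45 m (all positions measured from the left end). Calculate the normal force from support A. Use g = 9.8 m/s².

R_A ≈ 416 N

About support B:
Beam weight: 11 × 9.8 = 107.8 N down at 1.9 m → arm 1.9 m, τ = 107.8 × 1.9 = 204.8 N·m counterclockwise.
Bag of cement: 43 × 9.8 = 421.4 N down at 2.7 m → arm 1.1 m, τ = 421.4 × 1.1 = 463.5 N·m counterclockwise.
Speaker: 24 × 9.8 = 235.2 N down at 0.45 m → arm 3.35 m, τ = 235.2 × 3.35 = 787.9 N·m counterclockwise.
Net load moment about support B = 1456 N·m counterclockwise.
Reaction R at support A is upward at 0.3 m, arm 3.5 m → moment R × 3.5 clockwise.
For rotational equilibrium, R × 3.5 = 1456, so R = 416 N.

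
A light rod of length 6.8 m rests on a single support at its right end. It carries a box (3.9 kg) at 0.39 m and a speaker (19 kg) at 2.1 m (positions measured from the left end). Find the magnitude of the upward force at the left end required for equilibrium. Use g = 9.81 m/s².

Taking torques about the right end:
Box: 3.9 × 9.81 = 38.26 N down at 0.39 m → arm 6.41 m, τ = 38.26 × 6.41 = 245.2 N·m counterclockwise.
Speaker: 19 × 9.81 = 186.4 N down at 2.1 m → arm 4.7 m, τ = 186.4 × 4.7 = 876.1 N·m counterclockwise.
Net moment of the loads = 1121 N·m counterclockwise.
The upward force F acts at the left end, arm 6.8 m, giving F × 6.8 clockwise.
Setting net torque to zero: F × 6.8 = 1121 → F = 1121 / 6.8 = 165 N.

F ≈ 165 N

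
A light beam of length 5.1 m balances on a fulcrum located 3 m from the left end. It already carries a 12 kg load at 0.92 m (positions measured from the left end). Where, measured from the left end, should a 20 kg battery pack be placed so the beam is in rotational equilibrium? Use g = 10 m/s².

About the fulcrum (at 3 m from the left end):
Load: 12 × 10 = 120 N down at 0.92 m → arm 2.08 m, τ = 120 × 2.08 = 249.6 N·m counterclockwise.
Net moment of existing loads = 249.6 N·m counterclockwise.
The battery pack weighs 20 × 10 = 200 N and must supply an equal clockwise moment, so its lever arm about the fulcrum is 249.6 / 200 = 1.25 m.
That puts it at 3 + 1.25 = 4.25 m from the left end.

x ≈ 4.25 m from the left end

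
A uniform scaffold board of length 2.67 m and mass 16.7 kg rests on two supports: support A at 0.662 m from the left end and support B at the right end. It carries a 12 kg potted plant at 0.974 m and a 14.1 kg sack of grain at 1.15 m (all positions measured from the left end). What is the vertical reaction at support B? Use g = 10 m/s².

Sum moments about support A (its reaction then has zero moment arm).
Beam weight: 16.7 × 10 = 167 N down at 1.335 m → arm 0.673 m, τ = 167 × 0.673 = 112.4 N·m clockwise.
Potted plant: 12 × 10 = 120 N down at 0.974 m → arm 0.312 m, τ = 120 × 0.312 = 37.44 N·m clockwise.
Sack of grain: 14.1 × 10 = 141 N down at 1.15 m → arm 0.488 m, τ = 141 × 0.488 = 68.81 N·m clockwise.
Net load moment about support A = 218.7 N·m clockwise.
Reaction R at support B is upward at 2.67 m, arm 2.008 m → moment R × 2.008 counterclockwise.
Setting net torque to zero: R × 2.008 = 218.7 → R = 109 N.

R_B ≈ 109 N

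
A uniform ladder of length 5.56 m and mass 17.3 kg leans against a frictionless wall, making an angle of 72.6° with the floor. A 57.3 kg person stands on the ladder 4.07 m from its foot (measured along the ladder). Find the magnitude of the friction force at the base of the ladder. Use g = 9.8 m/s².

About the foot of the ladder:
Ladder weight 17.3×9.8 = 169.5 N acts at 2.78 m along the ladder; its horizontal arm is 2.78·cos72.6° = 0.8313 m → τ = 140.9 N·m clockwise.
Person: 57.3×9.8 = 561.5 N at 4.07 m → arm 1.217 m → τ = 683.3 N·m clockwise.
Wall normal N acts horizontally at the top; its moment arm is the height L sinθ = 5.56·sin72.6° = 5.306 m, counterclockwise.
For rotational equilibrium, N × 5.306 = 824.2, so N = 155 N.
ΣFx = 0: friction at the foot balances the wall's push, so f = N_wall = 155 N.

f ≈ 155 N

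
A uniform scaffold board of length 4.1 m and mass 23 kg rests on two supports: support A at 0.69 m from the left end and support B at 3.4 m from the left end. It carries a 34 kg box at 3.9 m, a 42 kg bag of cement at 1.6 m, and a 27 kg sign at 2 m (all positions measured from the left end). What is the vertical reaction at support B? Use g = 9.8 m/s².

R_B ≈ 774 N

Taking torques about support A:
Beam weight: 23 × 9.8 = 225.4 N down at 2.05 m → arm 1.36 m, τ = 225.4 × 1.36 = 306.5 N·m clockwise.
Box: 34 × 9.8 = 333.2 N down at 3.9 m → arm 3.21 m, τ = 333.2 × 3.21 = 1070 N·m clockwise.
Bag of cement: 42 × 9.8 = 411.6 N down at 1.6 m → arm 0.91 m, τ = 411.6 × 0.91 = 374.6 N·m clockwise.
Sign: 27 × 9.8 = 264.6 N down at 2 m → arm 1.31 m, τ = 264.6 × 1.31 = 346.6 N·m clockwise.
Net load moment about support A = 2098 N·m clockwise.
Reaction R at support B is upward at 3.4 m, arm 2.71 m → moment R × 2.71 counterclockwise.
Στ = 0 ⇒ R × 2.71 = 2098 ⇒ R = 774 N.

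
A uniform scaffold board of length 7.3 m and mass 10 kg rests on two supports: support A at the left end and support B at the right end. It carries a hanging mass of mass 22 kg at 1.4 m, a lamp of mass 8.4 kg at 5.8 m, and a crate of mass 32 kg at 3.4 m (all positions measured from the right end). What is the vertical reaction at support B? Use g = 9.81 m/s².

About support A:
Beam weight: 10 × 9.81 = 98.1 N down at 3.65 m → arm 3.65 m, τ = 98.1 × 3.65 = 358.1 N·m clockwise.
Hanging mass: 22 × 9.81 = 215.8 N down at 1.4 m → arm 5.9 m, τ = 215.8 × 5.9 = 1273 N·m clockwise.
Lamp: 8.4 × 9.81 = 82.4 N down at 5.8 m → arm 1.5 m, τ = 82.4 × 1.5 = 123.6 N·m clockwise.
Crate: 32 × 9.81 = 313.9 N down at 3.4 m → arm 3.9 m, τ = 313.9 × 3.9 = 1224 N·m clockwise.
Net load moment about support A = 2979 N·m clockwise.
Reaction R at support B is upward at 0 m, arm 7.3 m → moment R × 7.3 counterclockwise.
Setting net torque to zero: R × 7.3 = 2979 → R = 408 N.

R_B ≈ 408 N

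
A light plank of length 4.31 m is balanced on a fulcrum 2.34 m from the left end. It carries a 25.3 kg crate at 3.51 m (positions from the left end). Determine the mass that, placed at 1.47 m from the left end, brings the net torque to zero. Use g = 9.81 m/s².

m ≈ 34 kg

About the fulcrum (at 2.34 m from the left end):
Crate: 25.3 × 9.81 = 248.2 N down at 3.51 m → arm 1.17 m, τ = 248.2 × 1.17 = 290.4 N·m clockwise.
Net moment of known loads = 290.4 N·m clockwise.
An unknown mass m at 1.47 m has arm 0.87 m; its moment is m·g·0.87 counterclockwise.
Στ = 0 ⇒ m × 9.81 × 0.87 = 290.4 ⇒ m = 290.4 / (9.81 × 0.87) = 34 kg.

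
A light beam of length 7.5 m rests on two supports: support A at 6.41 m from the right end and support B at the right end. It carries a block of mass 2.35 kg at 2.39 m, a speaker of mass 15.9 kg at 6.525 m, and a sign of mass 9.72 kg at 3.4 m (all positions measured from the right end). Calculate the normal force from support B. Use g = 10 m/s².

R_B ≈ 57.5 N

Sum moments about support A (its reaction then has zero moment arm).
Block: 2.35 × 10 = 23.5 N down at 2.39 m → arm 4.02 m, τ = 23.5 × 4.02 = 94.47 N·m clockwise.
Speaker: 15.9 × 10 = 159 N down at 6.525 m → arm 0.115 m, τ = 159 × 0.115 = 18.29 N·m counterclockwise.
Sign: 9.72 × 10 = 97.2 N down at 3.4 m → arm 3.01 m, τ = 97.2 × 3.01 = 292.6 N·m clockwise.
Net load moment about support A = 368.8 N·m clockwise.
Reaction R at support B is upward at 0 m, arm 6.41 m → moment R × 6.41 counterclockwise.
Στ = 0 ⇒ R × 6.41 = 368.8 ⇒ R = 57.5 N.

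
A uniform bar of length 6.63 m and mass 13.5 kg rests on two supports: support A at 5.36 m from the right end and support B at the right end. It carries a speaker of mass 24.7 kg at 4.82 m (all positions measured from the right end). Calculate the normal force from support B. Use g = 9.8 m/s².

R_B ≈ 74.9 N

Choose support A as the axis so its reaction then has zero moment arm.
Beam weight: 13.5 × 9.8 = 132.3 N down at 3.315 m → arm 2.045 m, τ = 132.3 × 2.045 = 270.6 N·m clockwise.
Speaker: 24.7 × 9.8 = 242.1 N down at 4.82 m → arm 0.54 m, τ = 242.1 × 0.54 = 130.7 N·m clockwise.
Net load moment about support A = 401.3 N·m clockwise.
Reaction R at support B is upward at 0 m, arm 5.36 m → moment R × 5.36 counterclockwise.
Στ = 0 ⇒ R × 5.36 = 401.3 ⇒ R = 74.9 N.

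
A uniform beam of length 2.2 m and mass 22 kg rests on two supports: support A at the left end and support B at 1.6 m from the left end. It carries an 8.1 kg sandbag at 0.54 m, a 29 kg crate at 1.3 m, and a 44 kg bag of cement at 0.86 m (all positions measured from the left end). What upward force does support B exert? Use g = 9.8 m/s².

About support A:
Beam weight: 22 × 9.8 = 215.6 N down at 1.1 m → arm 1.1 m, τ = 215.6 × 1.1 = 237.2 N·m clockwise.
Sandbag: 8.1 × 9.8 = 79.38 N down at 0.54 m → arm 0.54 m, τ = 79.38 × 0.54 = 42.87 N·m clockwise.
Crate: 29 × 9.8 = 284.2 N down at 1.3 m → arm 1.3 m, τ = 284.2 × 1.3 = 369.5 N·m clockwise.
Bag of cement: 44 × 9.8 = 431.2 N down at 0.86 m → arm 0.86 m, τ = 431.2 × 0.86 = 370.8 N·m clockwise.
Net load moment about support A = 1020 N·m clockwise.
Reaction R at support B is upward at 1.6 m, arm 1.6 m → moment R × 1.6 counterclockwise.
For rotational equilibrium, R × 1.6 = 1020, so R = 638 N.

R_B ≈ 638 N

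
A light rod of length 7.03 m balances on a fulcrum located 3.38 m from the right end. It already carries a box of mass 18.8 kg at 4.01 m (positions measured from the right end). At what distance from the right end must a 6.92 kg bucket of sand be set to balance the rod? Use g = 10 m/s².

Choose the fulcrum (at 3.38 m from the right end) as the axis so the support reaction has zero arm there.
Box: 18.8 × 10 = 188 N down at 4.01 m → arm 0.63 m, τ = 188 × 0.63 = 118.4 N·m counterclockwise.
Net moment of existing loads = 118.4 N·m counterclockwise.
The bucket of sand weighs 6.92 × 10 = 69.2 N and must supply an equal clockwise moment, so its lever arm about the fulcrum is 118.4 / 69.2 = 1.71 m.
That puts it at 3.38 − 1.71 = 1.67 m from the right end.

x ≈ 1.67 m from the right end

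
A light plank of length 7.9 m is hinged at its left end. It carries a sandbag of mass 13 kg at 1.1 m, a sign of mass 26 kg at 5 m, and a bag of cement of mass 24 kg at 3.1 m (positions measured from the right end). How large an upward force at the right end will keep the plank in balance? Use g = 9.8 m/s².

About the left end:
Sandbag: 13 × 9.8 = 127.4 N down at 1.1 m → arm 6.8 m, τ = 127.4 × 6.8 = 866.3 N·m clockwise.
Sign: 26 × 9.8 = 254.8 N down at 5 m → arm 2.9 m, τ = 254.8 × 2.9 = 738.9 N·m clockwise.
Bag of cement: 24 × 9.8 = 235.2 N down at 3.1 m → arm 4.8 m, τ = 235.2 × 4.8 = 1129 N·m clockwise.
Net moment of the loads = 2734 N·m clockwise.
The upward force F acts at the right end, arm 7.9 m, giving F × 7.9 counterclockwise.
Στ = 0 ⇒ F × 7.9 = 2734 ⇒ F = 2734 / 7.9 = 346 N.

F ≈ 346 N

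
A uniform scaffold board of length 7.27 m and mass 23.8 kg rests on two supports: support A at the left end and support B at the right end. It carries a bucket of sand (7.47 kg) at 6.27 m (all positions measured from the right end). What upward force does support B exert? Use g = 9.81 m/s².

R_B ≈ 127 N

Choose support A as the axis so its reaction then has zero moment arm.
Beam weight: 23.8 × 9.81 = 233.5 N down at 3.635 m → arm 3.635 m, τ = 233.5 × 3.635 = 848.8 N·m clockwise.
Bucket of sand: 7.47 × 9.81 = 73.28 N down at 6.27 m → arm 1 m, τ = 73.28 × 1 = 73.28 N·m clockwise.
Net load moment about support A = 922.1 N·m clockwise.
Reaction R at support B is upward at 0 m, arm 7.27 m → moment R × 7.27 counterclockwise.
Στ = 0 ⇒ R × 7.27 = 922.1 ⇒ R = 127 N.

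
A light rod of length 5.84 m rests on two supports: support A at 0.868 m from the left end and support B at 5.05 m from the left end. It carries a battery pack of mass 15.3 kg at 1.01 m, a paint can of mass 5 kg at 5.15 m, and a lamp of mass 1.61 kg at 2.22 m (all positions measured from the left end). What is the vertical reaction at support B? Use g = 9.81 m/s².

R_B ≈ 60.4 N

Sum moments about support A (its reaction then has zero moment arm).
Battery pack: 15.3 × 9.81 = 150.1 N down at 1.01 m → arm 0.142 m, τ = 150.1 × 0.142 = 21.31 N·m clockwise.
Paint can: 5 × 9.81 = 49.05 N down at 5.15 m → arm 4.282 m, τ = 49.05 × 4.282 = 210 N·m clockwise.
Lamp: 1.61 × 9.81 = 15.79 N down at 2.22 m → arm 1.352 m, τ = 15.79 × 1.352 = 21.35 N·m clockwise.
Net load moment about support A = 252.7 N·m clockwise.
Reaction R at support B is upward at 5.05 m, arm 4.182 m → moment R × 4.182 counterclockwise.
Balancing moments: R × 4.182 = 252.7, giving R = 60.4 N.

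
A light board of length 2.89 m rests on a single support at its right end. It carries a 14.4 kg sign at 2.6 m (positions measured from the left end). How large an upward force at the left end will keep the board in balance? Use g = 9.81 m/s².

Taking torques about the right end:
Sign: 14.4 × 9.81 = 141.3 N down at 2.6 m → arm 0.29 m, τ = 141.3 × 0.29 = 40.98 N·m counterclockwise.
Net moment of the loads = 40.98 N·m counterclockwise.
The upward force F acts at the left end, arm 2.89 m, giving F × 2.89 clockwise.
Setting net torque to zero: F × 2.89 = 40.98 → F = 40.98 / 2.89 = 14.2 N.

F ≈ 14.2 N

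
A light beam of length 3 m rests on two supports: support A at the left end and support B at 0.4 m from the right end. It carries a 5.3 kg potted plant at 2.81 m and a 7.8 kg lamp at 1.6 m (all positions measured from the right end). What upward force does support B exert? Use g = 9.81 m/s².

Choose support A as the axis so its reaction then has zero moment arm.
Potted plant: 5.3 × 9.81 = 51.99 N down at 2.81 m → arm 0.19 m, τ = 51.99 × 0.19 = 9.878 N·m clockwise.
Lamp: 7.8 × 9.81 = 76.52 N down at 1.6 m → arm 1.4 m, τ = 76.52 × 1.4 = 107.1 N·m clockwise.
Net load moment about support A = 117 N·m clockwise.
Reaction R at support B is upward at 0.4 m, arm 2.6 m → moment R × 2.6 counterclockwise.
Setting net torque to zero: R × 2.6 = 117 → R = 45 N.

R_B ≈ 45 N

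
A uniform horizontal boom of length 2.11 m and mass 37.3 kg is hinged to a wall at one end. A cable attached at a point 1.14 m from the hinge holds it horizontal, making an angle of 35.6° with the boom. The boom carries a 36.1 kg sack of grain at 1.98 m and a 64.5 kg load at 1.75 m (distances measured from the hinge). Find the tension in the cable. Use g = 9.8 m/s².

T ≈ 3300 N

Sum moments about the hinge (the unknown hinge reaction has zero arm there).
Beam weight: 37.3 × 9.8 = 365.5 N down at 1.055 m → arm 1.055 m, τ = 365.5 × 1.055 = 385.6 N·m clockwise.
Sack of grain: 36.1 × 9.8 = 353.8 N down at 1.98 m → arm 1.98 m, τ = 353.8 × 1.98 = 700.5 N·m clockwise.
Load: 64.5 × 9.8 = 632.1 N down at 1.75 m → arm 1.75 m, τ = 632.1 × 1.75 = 1106 N·m clockwise.
Total clockwise load moment = 2192 N·m.
The cable tension T acts at 1.14 m; only its component perpendicular to the boom, T sinθ, produces torque. sin 35.6° = 0.5821.
Balancing moments: T × 1.14 × 0.5821 = 2192, giving T = 2192 / 0.6636 = 3300 N.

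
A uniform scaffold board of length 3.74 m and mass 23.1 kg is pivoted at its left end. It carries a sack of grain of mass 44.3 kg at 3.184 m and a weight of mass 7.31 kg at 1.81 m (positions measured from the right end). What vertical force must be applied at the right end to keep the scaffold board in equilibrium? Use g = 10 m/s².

F ≈ 219 N

Sum moments about the left end (the unknown pivot reaction has zero arm there).
Beam weight: 23.1 × 10 = 231 N down at 1.87 m → arm 1.87 m, τ = 231 × 1.87 = 432 N·m clockwise.
Sack of grain: 44.3 × 10 = 443 N down at 3.184 m → arm 0.556 m, τ = 443 × 0.556 = 246.3 N·m clockwise.
Weight: 7.31 × 10 = 73.1 N down at 1.81 m → arm 1.93 m, τ = 73.1 × 1.93 = 141.1 N·m clockwise.
Net moment of the loads = 819.4 N·m clockwise.
The upward force F acts at the right end, arm 3.74 m, giving F × 3.74 counterclockwise.
Setting net torque to zero: F × 3.74 = 819.4 → F = 819.4 / 3.74 = 219 N.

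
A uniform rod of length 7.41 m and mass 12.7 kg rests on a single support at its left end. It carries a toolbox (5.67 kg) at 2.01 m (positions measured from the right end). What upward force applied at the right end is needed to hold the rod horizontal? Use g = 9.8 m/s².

Take moments about the left end.
Beam weight: 12.7 × 9.8 = 124.5 N down at 3.705 m → arm 3.705 m, τ = 124.5 × 3.705 = 461.3 N·m clockwise.
Toolbox: 5.67 × 9.8 = 55.57 N down at 2.01 m → arm 5.4 m, τ = 55.57 × 5.4 = 300.1 N·m clockwise.
Net moment of the loads = 761.4 N·m clockwise.
The upward force F acts at the right end, arm 7.41 m, giving F × 7.41 counterclockwise.
Setting net torque to zero: F × 7.41 = 761.4 → F = 761.4 / 7.41 = 103 N.

F ≈ 103 N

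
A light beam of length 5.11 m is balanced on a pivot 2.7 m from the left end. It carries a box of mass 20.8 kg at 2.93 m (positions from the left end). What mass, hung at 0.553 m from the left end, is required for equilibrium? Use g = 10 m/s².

Taking torques about the pivot (at 2.7 m from the left end):
Box: 20.8 × 10 = 208 N down at 2.93 m → arm 0.23 m, τ = 208 × 0.23 = 47.84 N·m clockwise.
Net moment of known loads = 47.84 N·m clockwise.
An unknown mass m at 0.553 m has arm 2.147 m; its moment is m·g·2.147 counterclockwise.
Setting net torque to zero: m × 10 × 2.147 = 47.84 → m = 47.84 / (10 × 2.147) = 2.23 kg.

m ≈ 2.23 kg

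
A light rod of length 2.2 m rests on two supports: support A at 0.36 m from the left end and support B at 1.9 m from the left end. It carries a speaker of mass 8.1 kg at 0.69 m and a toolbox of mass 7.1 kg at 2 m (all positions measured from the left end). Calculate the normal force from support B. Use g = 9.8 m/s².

Sum moments about support A (its reaction then has zero moment arm).
Speaker: 8.1 × 9.8 = 79.38 N down at 0.69 m → arm 0.33 m, τ = 79.38 × 0.33 = 26.2 N·m clockwise.
Toolbox: 7.1 × 9.8 = 69.58 N down at 2 m → arm 1.64 m, τ = 69.58 × 1.64 = 114.1 N·m clockwise.
Net load moment about support A = 140.3 N·m clockwise.
Reaction R at support B is upward at 1.9 m, arm 1.54 m → moment R × 1.54 counterclockwise.
Setting net torque to zero: R × 1.54 = 140.3 → R = 91.1 N.

R_B ≈ 91.1 N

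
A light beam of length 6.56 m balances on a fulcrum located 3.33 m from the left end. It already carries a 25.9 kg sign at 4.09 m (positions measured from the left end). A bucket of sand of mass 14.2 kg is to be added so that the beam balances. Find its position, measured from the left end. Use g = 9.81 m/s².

x ≈ 1.94 m from the left end

Taking torques about the fulcrum (at 3.33 m from the left end):
Sign: 25.9 × 9.81 = 254.1 N down at 4.09 m → arm 0.76 m, τ = 254.1 × 0.76 = 193.1 N·m clockwise.
Net moment of existing loads = 193.1 N·m clockwise.
The bucket of sand weighs 14.2 × 9.81 = 139.3 N and must supply an equal counterclockwise moment, so its lever arm about the fulcrum is 193.1 / 139.3 = 1.39 m.
That puts it at 3.33 − 1.39 = 1.94 m from the left end.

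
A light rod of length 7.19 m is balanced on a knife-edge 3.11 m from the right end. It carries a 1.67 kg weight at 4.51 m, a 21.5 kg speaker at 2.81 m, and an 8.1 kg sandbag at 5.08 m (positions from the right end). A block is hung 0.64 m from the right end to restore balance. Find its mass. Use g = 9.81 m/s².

m ≈ 4.8 kg

Taking torques about the knife-edge (at 3.11 m from the right end):
Weight: 1.67 × 9.81 = 16.38 N down at 4.51 m → arm 1.4 m, τ = 16.38 × 1.4 = 22.93 N·m counterclockwise.
Speaker: 21.5 × 9.81 = 210.9 N down at 2.81 m → arm 0.3 m, τ = 210.9 × 0.3 = 63.27 N·m clockwise.
Sandbag: 8.1 × 9.81 = 79.46 N down at 5.08 m → arm 1.97 m, τ = 79.46 × 1.97 = 156.5 N·m counterclockwise.
Net moment of known loads = 116.2 N·m counterclockwise.
An unknown mass m at 0.64 m has arm 2.47 m; its moment is m·g·2.47 clockwise.
Balancing moments: m × 9.81 × 2.47 = 116.2, giving m = 116.2 / (9.81 × 2.47) = 4.8 kg.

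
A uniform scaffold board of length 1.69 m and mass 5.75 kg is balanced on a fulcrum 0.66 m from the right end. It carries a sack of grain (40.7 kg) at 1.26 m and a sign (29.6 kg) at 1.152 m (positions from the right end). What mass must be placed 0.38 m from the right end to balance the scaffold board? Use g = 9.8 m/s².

m ≈ 143 kg

Take moments about the fulcrum (at 0.66 m from the right end).
Beam weight: 5.75 × 9.8 = 56.35 N down at 0.845 m → arm 0.185 m, τ = 56.35 × 0.185 = 10.42 N·m counterclockwise.
Sack of grain: 40.7 × 9.8 = 398.9 N down at 1.26 m → arm 0.6 m, τ = 398.9 × 0.6 = 239.3 N·m counterclockwise.
Sign: 29.6 × 9.8 = 290.1 N down at 1.152 m → arm 0.492 m, τ = 290.1 × 0.492 = 142.7 N·m counterclockwise.
Net moment of known loads = 392.4 N·m counterclockwise.
An unknown mass m at 0.38 m has arm 0.28 m; its moment is m·g·0.28 clockwise.
Balancing moments: m × 9.8 × 0.28 = 392.4, giving m = 392.4 / (9.8 × 0.28) = 143 kg.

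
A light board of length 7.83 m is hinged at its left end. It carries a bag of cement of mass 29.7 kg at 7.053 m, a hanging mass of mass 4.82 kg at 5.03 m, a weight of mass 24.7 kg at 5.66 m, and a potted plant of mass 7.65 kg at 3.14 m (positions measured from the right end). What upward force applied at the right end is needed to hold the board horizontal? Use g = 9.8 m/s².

F ≈ 158 N

Choose the left end as the axis so the unknown pivot reaction has zero arm there.
Bag of cement: 29.7 × 9.8 = 291.1 N down at 7.053 m → arm 0.777 m, τ = 291.1 × 0.777 = 226.2 N·m clockwise.
Hanging mass: 4.82 × 9.8 = 47.24 N down at 5.03 m → arm 2.8 m, τ = 47.24 × 2.8 = 132.3 N·m clockwise.
Weight: 24.7 × 9.8 = 242.1 N down at 5.66 m → arm 2.17 m, τ = 242.1 × 2.17 = 525.4 N·m clockwise.
Potted plant: 7.65 × 9.8 = 74.97 N down at 3.14 m → arm 4.69 m, τ = 74.97 × 4.69 = 351.6 N·m clockwise.
Net moment of the loads = 1236 N·m clockwise.
The upward force F acts at the right end, arm 7.83 m, giving F × 7.83 counterclockwise.
Setting net torque to zero: F × 7.83 = 1236 → F = 1236 / 7.83 = 158 N.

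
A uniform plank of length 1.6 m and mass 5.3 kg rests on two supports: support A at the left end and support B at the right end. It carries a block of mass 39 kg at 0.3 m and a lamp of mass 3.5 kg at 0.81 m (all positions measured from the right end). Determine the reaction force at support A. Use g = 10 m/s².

R_A ≈ 117 N

Take moments about support B.
Beam weight: 5.3 × 10 = 53 N down at 0.8 m → arm 0.8 m, τ = 53 × 0.8 = 42.4 N·m counterclockwise.
Block: 39 × 10 = 390 N down at 0.3 m → arm 0.3 m, τ = 390 × 0.3 = 117 N·m counterclockwise.
Lamp: 3.5 × 10 = 35 N down at 0.81 m → arm 0.81 m, τ = 35 × 0.81 = 28.35 N·m counterclockwise.
Net load moment about support B = 187.8 N·m counterclockwise.
Reaction R at support A is upward at 1.6 m, arm 1.6 m → moment R × 1.6 clockwise.
For rotational equilibrium, R × 1.6 = 187.8, so R = 117 N.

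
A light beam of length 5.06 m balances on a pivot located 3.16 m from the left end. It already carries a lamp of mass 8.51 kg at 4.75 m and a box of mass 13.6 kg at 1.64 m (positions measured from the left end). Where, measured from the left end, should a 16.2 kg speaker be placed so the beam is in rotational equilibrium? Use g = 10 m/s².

Choose the pivot (at 3.16 m from the left end) as the axis so the support reaction has zero arm there.
Lamp: 8.51 × 10 = 85.1 N down at 4.75 m → arm 1.59 m, τ = 85.1 × 1.59 = 135.3 N·m clockwise.
Box: 13.6 × 10 = 136 N down at 1.64 m → arm 1.52 m, τ = 136 × 1.52 = 206.7 N·m counterclockwise.
Net moment of existing loads = 71.4 N·m counterclockwise.
The speaker weighs 16.2 × 10 = 162 N and must supply an equal clockwise moment, so its lever arm about the pivot is 71.4 / 162 = 0.441 m.
That puts it at 3.16 + 0.441 = 3.6 m from the left end.

x ≈ 3.6 m from the left end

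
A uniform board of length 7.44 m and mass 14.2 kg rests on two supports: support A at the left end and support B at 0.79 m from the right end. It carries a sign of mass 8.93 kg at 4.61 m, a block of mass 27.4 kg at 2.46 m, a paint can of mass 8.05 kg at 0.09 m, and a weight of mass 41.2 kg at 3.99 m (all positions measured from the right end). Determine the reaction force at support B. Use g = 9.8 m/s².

R_B ≈ 613 N

Taking torques about support A:
Beam weight: 14.2 × 9.8 = 139.2 N down at 3.72 m → arm 3.72 m, τ = 139.2 × 3.72 = 517.8 N·m clockwise.
Sign: 8.93 × 9.8 = 87.51 N down at 4.61 m → arm 2.83 m, τ = 87.51 × 2.83 = 247.7 N·m clockwise.
Block: 27.4 × 9.8 = 268.5 N down at 2.46 m → arm 4.98 m, τ = 268.5 × 4.98 = 1337 N·m clockwise.
Paint can: 8.05 × 9.8 = 78.89 N down at 0.09 m → arm 7.35 m, τ = 78.89 × 7.35 = 579.8 N·m clockwise.
Weight: 41.2 × 9.8 = 403.8 N down at 3.99 m → arm 3.45 m, τ = 403.8 × 3.45 = 1393 N·m clockwise.
Net load moment about support A = 4075 N·m clockwise.
Reaction R at support B is upward at 0.79 m, arm 6.65 m → moment R × 6.65 counterclockwise.
Balancing moments: R × 6.65 = 4075, giving R = 613 N.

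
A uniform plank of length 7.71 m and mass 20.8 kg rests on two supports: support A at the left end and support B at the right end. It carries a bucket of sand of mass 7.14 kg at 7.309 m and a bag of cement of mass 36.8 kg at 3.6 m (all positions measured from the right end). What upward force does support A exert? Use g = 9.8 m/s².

R_A ≈ 337 N

About support B:
Beam weight: 20.8 × 9.8 = 203.8 N down at 3.855 m → arm 3.855 m, τ = 203.8 × 3.855 = 785.6 N·m counterclockwise.
Bucket of sand: 7.14 × 9.8 = 69.97 N down at 7.309 m → arm 7.309 m, τ = 69.97 × 7.309 = 511.4 N·m counterclockwise.
Bag of cement: 36.8 × 9.8 = 360.6 N down at 3.6 m → arm 3.6 m, τ = 360.6 × 3.6 = 1298 N·m counterclockwise.
Net load moment about support B = 2595 N·m counterclockwise.
Reaction R at support A is upward at 7.71 m, arm 7.71 m → moment R × 7.71 clockwise.
For rotational equilibrium, R × 7.71 = 2595, so R = 337 N.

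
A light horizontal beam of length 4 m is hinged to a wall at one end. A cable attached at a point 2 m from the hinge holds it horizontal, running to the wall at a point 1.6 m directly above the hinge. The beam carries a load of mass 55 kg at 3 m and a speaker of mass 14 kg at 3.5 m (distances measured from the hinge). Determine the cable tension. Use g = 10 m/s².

T ≈ 1710 N

About the hinge:
Load: 55 × 10 = 550 N down at 3 m → arm 3 m, τ = 550 × 3 = 1650 N·m clockwise.
Speaker: 14 × 10 = 140 N down at 3.5 m → arm 3.5 m, τ = 140 × 3.5 = 490 N·m clockwise.
Total clockwise load moment = 2140 N·m.
The cable tension T acts at 2 m; only its component perpendicular to the beam, T sinθ, produces torque. sinθ = h/√(h²+d²) = 1.6/√(1.6²+2²) = 0.6247.
For rotational equilibrium, T × 2 × 0.6247 = 2140, so T = 2140 / 1.249 = 1710 N.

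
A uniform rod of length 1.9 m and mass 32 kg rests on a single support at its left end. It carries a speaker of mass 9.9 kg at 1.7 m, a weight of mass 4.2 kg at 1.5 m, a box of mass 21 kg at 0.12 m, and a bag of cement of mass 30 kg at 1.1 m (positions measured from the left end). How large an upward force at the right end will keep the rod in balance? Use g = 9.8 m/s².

Sum moments about the left end (the unknown pivot reaction has zero arm there).
Beam weight: 32 × 9.8 = 313.6 N down at 0.95 m → arm 0.95 m, τ = 313.6 × 0.95 = 297.9 N·m clockwise.
Speaker: 9.9 × 9.8 = 97.02 N down at 1.7 m → arm 1.7 m, τ = 97.02 × 1.7 = 164.9 N·m clockwise.
Weight: 4.2 × 9.8 = 41.16 N down at 1.5 m → arm 1.5 m, τ = 41.16 × 1.5 = 61.74 N·m clockwise.
Box: 21 × 9.8 = 205.8 N down at 0.12 m → arm 0.12 m, τ = 205.8 × 0.12 = 24.7 N·m clockwise.
Bag of cement: 30 × 9.8 = 294 N down at 1.1 m → arm 1.1 m, τ = 294 × 1.1 = 323.4 N·m clockwise.
Net moment of the loads = 872.6 N·m clockwise.
The upward force F acts at the right end, arm 1.9 m, giving F × 1.9 counterclockwise.
Στ = 0 ⇒ F × 1.9 = 872.6 ⇒ F = 872.6 / 1.9 = 459 N.

F ≈ 459 N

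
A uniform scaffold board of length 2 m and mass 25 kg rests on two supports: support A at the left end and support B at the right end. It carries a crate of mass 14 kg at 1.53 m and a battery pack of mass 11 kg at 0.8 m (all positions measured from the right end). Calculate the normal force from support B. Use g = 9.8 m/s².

Taking torques about support A:
Beam weight: 25 × 9.8 = 245 N down at 1 m → arm 1 m, τ = 245 × 1 = 245 N·m clockwise.
Crate: 14 × 9.8 = 137.2 N down at 1.53 m → arm 0.47 m, τ = 137.2 × 0.47 = 64.48 N·m clockwise.
Battery pack: 11 × 9.8 = 107.8 N down at 0.8 m → arm 1.2 m, τ = 107.8 × 1.2 = 129.4 N·m clockwise.
Net load moment about support A = 438.9 N·m clockwise.
Reaction R at support B is upward at 0 m, arm 2 m → moment R × 2 counterclockwise.
Στ = 0 ⇒ R × 2 = 438.9 ⇒ R = 219 N.

R_B ≈ 219 N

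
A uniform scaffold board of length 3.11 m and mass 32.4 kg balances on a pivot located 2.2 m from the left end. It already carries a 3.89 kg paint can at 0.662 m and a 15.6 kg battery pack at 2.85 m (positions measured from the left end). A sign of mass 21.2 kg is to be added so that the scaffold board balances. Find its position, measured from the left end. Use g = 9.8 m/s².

Taking torques about the pivot (at 2.2 m from the left end):
Beam weight: 32.4 × 9.8 = 317.5 N down at 1.555 m → arm 0.645 m, τ = 317.5 × 0.645 = 204.8 N·m counterclockwise.
Paint can: 3.89 × 9.8 = 38.12 N down at 0.662 m → arm 1.538 m, τ = 38.12 × 1.538 = 58.63 N·m counterclockwise.
Battery pack: 15.6 × 9.8 = 152.9 N down at 2.85 m → arm 0.65 m, τ = 152.9 × 0.65 = 99.39 N·m clockwise.
Net moment of existing loads = 164 N·m counterclockwise.
The sign weighs 21.2 × 9.8 = 207.8 N and must supply an equal clockwise moment, so its lever arm about the pivot is 164 / 207.8 = 0.789 m.
That puts it at 2.2 + 0.789 = 2.99 m from the left end.

x ≈ 2.99 m from the left end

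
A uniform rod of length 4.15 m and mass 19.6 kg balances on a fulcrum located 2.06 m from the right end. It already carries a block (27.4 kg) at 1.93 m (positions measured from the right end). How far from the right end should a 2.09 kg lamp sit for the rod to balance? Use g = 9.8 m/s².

x ≈ 3.62 m from the right end

Take moments about the fulcrum (at 2.06 m from the right end).
Beam weight: 19.6 × 9.8 = 192.1 N down at 2.075 m → arm 0.015 m, τ = 192.1 × 0.015 = 2.881 N·m counterclockwise.
Block: 27.4 × 9.8 = 268.5 N down at 1.93 m → arm 0.13 m, τ = 268.5 × 0.13 = 34.91 N·m clockwise.
Net moment of existing loads = 32.03 N·m clockwise.
The lamp weighs 2.09 × 9.8 = 20.48 N and must supply an equal counterclockwise moment, so its lever arm about the fulcrum is 32.03 / 20.48 = 1.56 m.
That puts it at 2.06 + 1.56 = 3.62 m from the right end.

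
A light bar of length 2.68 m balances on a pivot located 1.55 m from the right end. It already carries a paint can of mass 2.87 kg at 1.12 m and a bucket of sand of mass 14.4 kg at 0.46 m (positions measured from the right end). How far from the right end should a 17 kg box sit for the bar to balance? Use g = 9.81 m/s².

x ≈ 2.55 m from the right end

About the pivot (at 1.55 m from the right end):
Paint can: 2.87 × 9.81 = 28.15 N down at 1.12 m → arm 0.43 m, τ = 28.15 × 0.43 = 12.1 N·m clockwise.
Bucket of sand: 14.4 × 9.81 = 141.3 N down at 0.46 m → arm 1.09 m, τ = 141.3 × 1.09 = 154 N·m clockwise.
Net moment of existing loads = 166.1 N·m clockwise.
The box weighs 17 × 9.81 = 166.8 N and must supply an equal counterclockwise moment, so its lever arm about the pivot is 166.1 / 166.8 = 0.996 m.
That puts it at 1.55 + 0.996 = 2.55 m from the right end.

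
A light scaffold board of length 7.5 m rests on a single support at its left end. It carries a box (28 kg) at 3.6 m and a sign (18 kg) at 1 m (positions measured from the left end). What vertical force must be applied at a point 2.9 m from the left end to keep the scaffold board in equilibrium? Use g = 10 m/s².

F ≈ 410 N

Choose the left end as the axis so the unknown pivot reaction has zero arm there.
Box: 28 × 10 = 280 N down at 3.6 m → arm 3.6 m, τ = 280 × 3.6 = 1008 N·m clockwise.
Sign: 18 × 10 = 180 N down at 1 m → arm 1 m, τ = 180 × 1 = 180 N·m clockwise.
Net moment of the loads = 1188 N·m clockwise.
The upward force F acts at a point 2.9 m from the left end, arm 2.9 m, giving F × 2.9 counterclockwise.
For rotational equilibrium, F × 2.9 = 1188, so F = 1188 / 2.9 = 410 N.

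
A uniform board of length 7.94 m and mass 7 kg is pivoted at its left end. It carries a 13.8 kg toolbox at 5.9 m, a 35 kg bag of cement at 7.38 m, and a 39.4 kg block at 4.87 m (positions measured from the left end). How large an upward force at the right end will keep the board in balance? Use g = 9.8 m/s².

F ≈ 690 N

Taking torques about the left end:
Beam weight: 7 × 9.8 = 68.6 N down at 3.97 m → arm 3.97 m, τ = 68.6 × 3.97 = 272.3 N·m clockwise.
Toolbox: 13.8 × 9.8 = 135.2 N down at 5.9 m → arm 5.9 m, τ = 135.2 × 5.9 = 797.7 N·m clockwise.
Bag of cement: 35 × 9.8 = 343 N down at 7.38 m → arm 7.38 m, τ = 343 × 7.38 = 2531 N·m clockwise.
Block: 39.4 × 9.8 = 386.1 N down at 4.87 m → arm 4.87 m, τ = 386.1 × 4.87 = 1880 N·m clockwise.
Net moment of the loads = 5481 N·m clockwise.
The upward force F acts at the right end, arm 7.94 m, giving F × 7.94 counterclockwise.
Balancing moments: F × 7.94 = 5481, giving F = 5481 / 7.94 = 690 N.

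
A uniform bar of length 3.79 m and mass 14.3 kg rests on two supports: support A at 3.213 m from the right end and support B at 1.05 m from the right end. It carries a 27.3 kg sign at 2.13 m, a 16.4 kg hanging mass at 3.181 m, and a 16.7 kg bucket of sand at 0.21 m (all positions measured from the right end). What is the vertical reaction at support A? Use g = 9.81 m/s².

About support B:
Beam weight: 14.3 × 9.81 = 140.3 N down at 1.895 m → arm 0.845 m, τ = 140.3 × 0.845 = 118.6 N·m counterclockwise.
Sign: 27.3 × 9.81 = 267.8 N down at 2.13 m → arm 1.08 m, τ = 267.8 × 1.08 = 289.2 N·m counterclockwise.
Hanging mass: 16.4 × 9.81 = 160.9 N down at 3.181 m → arm 2.131 m, τ = 160.9 × 2.131 = 342.9 N·m counterclockwise.
Bucket of sand: 16.7 × 9.81 = 163.8 N down at 0.21 m → arm 0.84 m, τ = 163.8 × 0.84 = 137.6 N·m clockwise.
Net load moment about support B = 613.1 N·m counterclockwise.
Reaction R at support A is upward at 3.213 m, arm 2.163 m → moment R × 2.163 clockwise.
Balancing moments: R × 2.163 = 613.1, giving R = 283 N.

R_A ≈ 283 N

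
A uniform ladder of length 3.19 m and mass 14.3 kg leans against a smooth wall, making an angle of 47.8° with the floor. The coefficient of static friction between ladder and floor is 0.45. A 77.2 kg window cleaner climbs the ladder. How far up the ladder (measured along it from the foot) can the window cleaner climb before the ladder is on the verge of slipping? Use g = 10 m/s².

d ≈ 1.58 m

Sum moments about the foot of the ladder (the floor normal and friction both act there and drop out).
Ladder weight 14.3×10 = 143 N acts at 1.595 m along the ladder; its horizontal arm is 1.595·cos47.8° = 1.071 m → τ = 153.2 N·m clockwise.
Window cleaner weight 77.2×10 = 772 N at distance d → arm d·cos47.8° → τ = 772·d·0.6717 clockwise.
Wall normal N at the top has arm L sinθ = 2.363 m counterclockwise, so Στ = 0 gives N·2.363 = 153.2 + 518.6·d.
ΣFy = 0 ⇒ N_floor = 915 N, so the maximum friction is μ_s·N_floor = 0.45×915 = 411.8 N. ΣFx = 0 ⇒ N_wall = f, so at the slipping point N = 411.8 N.
Substituting: 411.8×2.363 = 153.2 + 518.6·d ⇒ d = (973.1 − 153.2) / 518.6 = 1.58 m.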